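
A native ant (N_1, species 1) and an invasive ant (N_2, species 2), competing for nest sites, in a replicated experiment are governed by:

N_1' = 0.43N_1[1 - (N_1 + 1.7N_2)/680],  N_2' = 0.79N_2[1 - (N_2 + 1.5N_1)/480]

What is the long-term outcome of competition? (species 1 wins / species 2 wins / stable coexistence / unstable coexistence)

Compare the nullcline intercepts: K1/α12 = 680/1.7 = 400 < K2 = 480; K2/α21 = 480/1.5 = 320 < K1 = 680.
Since both are reversed, neither can invade when rare; the interior point is a saddle.

unstable coexistence (outcome depends on initial conditions)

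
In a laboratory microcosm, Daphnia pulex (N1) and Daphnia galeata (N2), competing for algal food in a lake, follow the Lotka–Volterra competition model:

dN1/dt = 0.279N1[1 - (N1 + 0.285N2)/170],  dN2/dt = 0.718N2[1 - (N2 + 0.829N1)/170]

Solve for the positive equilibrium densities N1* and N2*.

N1* ≈ 159, N2* ≈ 38.1

Setting both brackets to zero gives the nullclines N1 + 0.285N2 = 170 and 0.829N1 + N2 = 170.
Substituting N2 = 170 - 0.829N1 into the first: N1(1 - 0.285·0.829) = 170 - 0.285·170.
So N1* = 122/0.764 = 159, and then N2* = 170 - 0.829·159 = 38.1.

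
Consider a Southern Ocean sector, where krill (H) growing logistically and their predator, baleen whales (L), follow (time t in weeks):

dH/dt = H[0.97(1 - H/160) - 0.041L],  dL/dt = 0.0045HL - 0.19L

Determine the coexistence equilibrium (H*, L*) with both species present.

From dL/dt = 0 with L > 0: 0.0045H* = 0.19, so H* = 42.2.
Substitute into dH/dt = 0: 0.97(1 - 42.2/160) = 0.041L*.
The bracket is 0.736, giving L* = 0.714/0.041 = 17.4.

H* ≈ 42.2, L* ≈ 17.4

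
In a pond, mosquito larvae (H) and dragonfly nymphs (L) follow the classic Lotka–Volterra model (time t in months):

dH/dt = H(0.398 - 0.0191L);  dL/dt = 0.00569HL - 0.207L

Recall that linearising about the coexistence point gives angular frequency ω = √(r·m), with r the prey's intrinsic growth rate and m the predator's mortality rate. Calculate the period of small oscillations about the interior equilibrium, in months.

T ≈ 21.9 months

Here r = 0.398 and m = 0.207, so r·m = 0.0824.
ω = √0.0824 = 0.287 per month, hence T = 2π/ω ≈ 21.9 months.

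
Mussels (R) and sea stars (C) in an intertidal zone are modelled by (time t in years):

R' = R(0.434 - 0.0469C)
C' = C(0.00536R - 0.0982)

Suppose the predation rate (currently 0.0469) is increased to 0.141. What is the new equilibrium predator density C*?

At the interior fixed point, setting dR/dt = 0 with R > 0 fixes C* = (prey growth rate)/(RC coefficient) — independent of the other coefficients.
With the change, C* = 0.434/0.141 = 3.08; it falls from 9.25.

C* ≈ 3.08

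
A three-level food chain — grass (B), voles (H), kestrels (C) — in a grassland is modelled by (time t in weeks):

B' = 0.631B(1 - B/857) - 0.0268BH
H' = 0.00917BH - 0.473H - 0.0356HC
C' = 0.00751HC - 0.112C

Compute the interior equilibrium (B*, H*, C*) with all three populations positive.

B* ≈ 314, H* ≈ 14.9, C* ≈ 67.6

From dC/dt = 0: 0.00751H* = 0.112, so H* = 14.9.
From dB/dt = 0: 0.631(1 - B*/857) = 0.0268·14.9, giving B* = 857·(1 - 0.633) = 314.
From dH/dt = 0: 0.00917·314 - 0.473 = 0.0356C*, so C* = 2.41/0.0356 = 67.6.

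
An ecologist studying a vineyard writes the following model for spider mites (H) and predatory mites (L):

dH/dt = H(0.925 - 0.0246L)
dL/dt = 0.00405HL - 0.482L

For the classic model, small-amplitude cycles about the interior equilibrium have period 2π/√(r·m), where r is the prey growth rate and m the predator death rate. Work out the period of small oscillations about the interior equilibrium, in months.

Here r = 0.925 and m = 0.482, so r·m = 0.446.
ω = √0.446 = 0.668 per month, hence T = 2π/ω ≈ 9.41 months.

T ≈ 9.41 months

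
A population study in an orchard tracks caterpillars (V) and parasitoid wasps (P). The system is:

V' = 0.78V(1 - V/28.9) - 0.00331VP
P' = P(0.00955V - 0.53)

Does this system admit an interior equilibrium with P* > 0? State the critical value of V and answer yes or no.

Threshold V = 55.5; K < 55.5, so no, the predator goes extinct.

The predator equation gives dP/dt > 0 only when V > 0.53/0.00955 = 55.5.
Without the predator, V → K = 28.9. Since 28.9 < 55.5, the predator cannot invade.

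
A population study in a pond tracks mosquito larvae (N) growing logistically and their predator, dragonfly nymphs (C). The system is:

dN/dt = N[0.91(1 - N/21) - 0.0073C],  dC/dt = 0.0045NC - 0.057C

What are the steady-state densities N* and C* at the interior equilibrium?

From dC/dt = 0 with C > 0: 0.0045N* = 0.057, so N* = 12.7.
Substitute into dN/dt = 0: 0.91(1 - 12.7/21) = 0.0073C*.
The bracket is 0.397, giving C* = 0.361/0.0073 = 49.5.

N* ≈ 12.7, C* ≈ 49.5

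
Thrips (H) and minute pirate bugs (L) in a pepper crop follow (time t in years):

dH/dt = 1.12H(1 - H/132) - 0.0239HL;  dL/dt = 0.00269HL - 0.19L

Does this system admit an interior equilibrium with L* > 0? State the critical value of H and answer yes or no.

The predator equation gives dL/dt > 0 only when H > 0.19/0.00269 = 70.6.
Without the predator, H → K = 132. Since 132 > 70.6, the predator can invade and persist.

Threshold H = 70.6; K > 70.6, so yes, the predator persists.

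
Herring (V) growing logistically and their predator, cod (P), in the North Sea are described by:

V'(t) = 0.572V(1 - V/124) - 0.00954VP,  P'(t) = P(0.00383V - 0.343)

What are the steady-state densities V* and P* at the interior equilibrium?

V* ≈ 89.6, P* ≈ 16.7

From dP/dt = 0 with P > 0: 0.00383V* = 0.343, so V* = 89.6.
Substitute into dV/dt = 0: 0.572(1 - 89.6/124) = 0.00954P*.
The bracket is 0.278, giving P* = 0.159/0.00954 = 16.7.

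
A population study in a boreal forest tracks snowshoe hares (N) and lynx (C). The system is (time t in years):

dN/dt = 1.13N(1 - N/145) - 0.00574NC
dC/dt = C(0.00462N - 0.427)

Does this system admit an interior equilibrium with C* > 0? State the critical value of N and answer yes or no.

Threshold N = 92.4; K > 92.4, so yes, the predator persists.

The predator equation gives dC/dt > 0 only when N > 0.427/0.00462 = 92.4.
Without the predator, N → K = 145. Since 145 > 92.4, the predator can invade and persist.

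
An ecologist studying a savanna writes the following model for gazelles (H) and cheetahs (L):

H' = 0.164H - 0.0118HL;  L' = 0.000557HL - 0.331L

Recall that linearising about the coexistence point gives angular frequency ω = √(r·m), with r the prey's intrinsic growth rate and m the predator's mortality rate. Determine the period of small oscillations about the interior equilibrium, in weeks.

T ≈ 27 weeks

Here r = 0.164 and m = 0.331, so r·m = 0.0543.
ω = √0.0543 = 0.233 per week, hence T = 2π/ω ≈ 27 weeks.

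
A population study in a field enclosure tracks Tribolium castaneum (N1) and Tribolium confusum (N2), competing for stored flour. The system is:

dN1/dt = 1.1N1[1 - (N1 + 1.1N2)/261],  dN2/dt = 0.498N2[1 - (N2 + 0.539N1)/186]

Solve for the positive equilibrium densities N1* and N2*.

Setting both brackets to zero gives the nullclines N1 + 1.1N2 = 261 and 0.539N1 + N2 = 186.
Substituting N2 = 186 - 0.539N1 into the first: N1(1 - 1.1·0.539) = 261 - 1.1·186.
So N1* = 56.4/0.407 = 139, and then N2* = 186 - 0.539·139 = 111.

N1* ≈ 139, N2* ≈ 111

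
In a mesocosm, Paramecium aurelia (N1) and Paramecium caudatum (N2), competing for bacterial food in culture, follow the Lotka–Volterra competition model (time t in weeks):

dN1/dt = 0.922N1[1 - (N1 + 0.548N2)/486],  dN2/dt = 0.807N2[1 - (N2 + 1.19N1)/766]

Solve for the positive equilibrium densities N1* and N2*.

Setting both brackets to zero gives the nullclines N1 + 0.548N2 = 486 and 1.19N1 + N2 = 766.
Substituting N2 = 766 - 1.19N1 into the first: N1(1 - 0.548·1.19) = 486 - 0.548·766.
So N1* = 66.2/0.348 = 190, and then N2* = 766 - 1.19·190 = 539.

N1* ≈ 190, N2* ≈ 539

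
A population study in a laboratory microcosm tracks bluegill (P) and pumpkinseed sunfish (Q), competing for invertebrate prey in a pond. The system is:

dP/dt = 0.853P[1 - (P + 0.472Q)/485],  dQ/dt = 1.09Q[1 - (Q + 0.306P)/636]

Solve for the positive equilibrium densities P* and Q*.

Setting both brackets to zero gives the nullclines P + 0.472Q = 485 and 0.306P + Q = 636.
Substituting Q = 636 - 0.306P into the first: P(1 - 0.472·0.306) = 485 - 0.472·636.
So P* = 185/0.856 = 216, and then Q* = 636 - 0.306·216 = 570.

P* ≈ 216, Q* ≈ 570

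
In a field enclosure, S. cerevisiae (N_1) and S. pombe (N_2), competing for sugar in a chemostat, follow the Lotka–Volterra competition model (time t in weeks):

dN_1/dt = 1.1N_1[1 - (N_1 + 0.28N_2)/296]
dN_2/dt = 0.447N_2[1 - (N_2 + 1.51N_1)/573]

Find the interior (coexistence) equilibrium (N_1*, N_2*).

N_1* ≈ 235, N_2* ≈ 218

Setting both brackets to zero gives the nullclines N_1 + 0.28N_2 = 296 and 1.51N_1 + N_2 = 573.
Substituting N_2 = 573 - 1.51N_1 into the first: N_1(1 - 0.28·1.51) = 296 - 0.28·573.
So N_1* = 136/0.577 = 235, and then N_2* = 573 - 1.51·235 = 218.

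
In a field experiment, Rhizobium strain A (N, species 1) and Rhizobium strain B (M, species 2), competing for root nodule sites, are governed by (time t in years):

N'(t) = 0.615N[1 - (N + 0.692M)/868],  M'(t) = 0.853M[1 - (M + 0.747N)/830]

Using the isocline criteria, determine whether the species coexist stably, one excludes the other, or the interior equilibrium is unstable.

stable coexistence

Compare the nullcline intercepts: K1/α12 = 868/0.692 = 1250 > K2 = 830; K2/α21 = 830/0.747 = 1110 > K1 = 868.
Since both inequalities hold, each species can invade when rare, so the interior equilibrium is stable.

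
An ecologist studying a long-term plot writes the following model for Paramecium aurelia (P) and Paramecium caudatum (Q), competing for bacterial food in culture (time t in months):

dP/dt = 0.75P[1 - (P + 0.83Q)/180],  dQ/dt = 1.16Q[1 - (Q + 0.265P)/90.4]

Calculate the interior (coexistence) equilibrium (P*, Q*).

Setting both brackets to zero gives the nullclines P + 0.83Q = 180 and 0.265P + Q = 90.4.
Substituting Q = 90.4 - 0.265P into the first: P(1 - 0.83·0.265) = 180 - 0.83·90.4.
So P* = 105/0.78 = 135, and then Q* = 90.4 - 0.265·135 = 54.7.

P* ≈ 135, Q* ≈ 54.7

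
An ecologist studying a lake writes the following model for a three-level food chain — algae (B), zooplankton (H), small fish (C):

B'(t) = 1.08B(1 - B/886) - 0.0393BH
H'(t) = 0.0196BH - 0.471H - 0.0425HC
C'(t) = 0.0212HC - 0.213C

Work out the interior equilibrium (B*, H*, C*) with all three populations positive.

From dC/dt = 0: 0.0212H* = 0.213, so H* = 10.
From dB/dt = 0: 1.08(1 - B*/886) = 0.0393·10, giving B* = 886·(1 - 0.366) = 562.
From dH/dt = 0: 0.0196·562 - 0.471 = 0.0425C*, so C* = 10.5/0.0425 = 248.

B* ≈ 562, H* ≈ 10, C* ≈ 248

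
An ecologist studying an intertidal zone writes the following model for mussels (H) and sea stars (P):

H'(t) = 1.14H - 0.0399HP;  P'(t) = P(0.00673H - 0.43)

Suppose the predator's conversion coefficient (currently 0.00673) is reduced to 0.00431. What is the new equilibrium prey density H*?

At the interior fixed point, setting dP/dt = 0 with P > 0 fixes H* = (predator death rate)/(HP coefficient) — independent of the other coefficients.
With the change, H* = 0.43/0.00431 = 99.8; it rises from 63.9.

H* ≈ 99.8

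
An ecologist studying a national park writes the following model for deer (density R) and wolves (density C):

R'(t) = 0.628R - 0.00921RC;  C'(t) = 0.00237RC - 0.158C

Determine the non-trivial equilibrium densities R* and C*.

R* ≈ 66.7, C* ≈ 68.2

Set dC/dt = 0 with C > 0: 0.00237R - 0.158 = 0, so R* = 0.158/0.00237 = 66.7.
Set dR/dt = 0 with R > 0: 0.628 - 0.00921C = 0, so C* = 0.628/0.00921 = 68.2.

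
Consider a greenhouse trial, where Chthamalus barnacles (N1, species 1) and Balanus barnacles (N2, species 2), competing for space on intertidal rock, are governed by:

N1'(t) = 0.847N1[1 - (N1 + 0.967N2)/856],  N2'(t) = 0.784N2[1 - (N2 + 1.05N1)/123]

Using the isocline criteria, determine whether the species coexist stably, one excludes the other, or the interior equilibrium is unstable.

species 1 excludes species 2

Compare the nullcline intercepts: K1/α12 = 856/0.967 = 885 > K2 = 123; K2/α21 = 123/1.05 = 117 < K1 = 856.
Since the inequalities point opposite ways, species 1 can invade but species 2 cannot.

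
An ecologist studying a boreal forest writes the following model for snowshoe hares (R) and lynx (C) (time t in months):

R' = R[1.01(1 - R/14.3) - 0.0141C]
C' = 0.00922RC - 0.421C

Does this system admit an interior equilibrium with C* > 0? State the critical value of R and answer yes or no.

Threshold R = 45.7; K < 45.7, so no, the predator goes extinct.

The predator equation gives dC/dt > 0 only when R > 0.421/0.00922 = 45.7.
Without the predator, R → K = 14.3. Since 14.3 < 45.7, the predator cannot invade.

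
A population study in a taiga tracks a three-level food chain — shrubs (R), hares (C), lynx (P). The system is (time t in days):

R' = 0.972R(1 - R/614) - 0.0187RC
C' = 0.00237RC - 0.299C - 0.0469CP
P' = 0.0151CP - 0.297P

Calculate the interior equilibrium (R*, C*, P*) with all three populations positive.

From dP/dt = 0: 0.0151C* = 0.297, so C* = 19.7.
From dR/dt = 0: 0.972(1 - R*/614) = 0.0187·19.7, giving R* = 614·(1 - 0.378) = 382.
From dC/dt = 0: 0.00237·382 - 0.299 = 0.0469P*, so P* = 0.606/0.0469 = 12.9.

R* ≈ 382, C* ≈ 19.7, P* ≈ 12.9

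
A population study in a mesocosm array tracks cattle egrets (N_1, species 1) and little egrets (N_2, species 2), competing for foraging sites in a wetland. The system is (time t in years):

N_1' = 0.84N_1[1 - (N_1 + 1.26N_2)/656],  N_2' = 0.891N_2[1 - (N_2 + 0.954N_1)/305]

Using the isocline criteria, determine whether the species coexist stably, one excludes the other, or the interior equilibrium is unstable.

Compare the nullcline intercepts: K1/α12 = 656/1.26 = 521 > K2 = 305; K2/α21 = 305/0.954 = 320 < K1 = 656.
Since the inequalities point opposite ways, species 1 can invade but species 2 cannot.

species 1 excludes species 2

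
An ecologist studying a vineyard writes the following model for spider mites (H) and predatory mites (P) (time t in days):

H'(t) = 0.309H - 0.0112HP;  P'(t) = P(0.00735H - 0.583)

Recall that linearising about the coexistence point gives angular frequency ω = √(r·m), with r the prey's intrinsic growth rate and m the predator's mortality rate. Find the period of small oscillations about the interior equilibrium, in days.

T ≈ 14.8 days

Here r = 0.309 and m = 0.583, so r·m = 0.18.
ω = √0.18 = 0.424 per day, hence T = 2π/ω ≈ 14.8 days.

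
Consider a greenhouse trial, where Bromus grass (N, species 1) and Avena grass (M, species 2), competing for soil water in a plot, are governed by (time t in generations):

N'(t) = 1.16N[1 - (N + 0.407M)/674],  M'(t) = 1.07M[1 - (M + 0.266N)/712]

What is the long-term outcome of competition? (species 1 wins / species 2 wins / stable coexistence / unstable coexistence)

stable coexistence

Compare the nullcline intercepts: K1/α12 = 674/0.407 = 1660 > K2 = 712; K2/α21 = 712/0.266 = 2680 > K1 = 674.
Since both inequalities hold, each species can invade when rare, so the interior equilibrium is stable.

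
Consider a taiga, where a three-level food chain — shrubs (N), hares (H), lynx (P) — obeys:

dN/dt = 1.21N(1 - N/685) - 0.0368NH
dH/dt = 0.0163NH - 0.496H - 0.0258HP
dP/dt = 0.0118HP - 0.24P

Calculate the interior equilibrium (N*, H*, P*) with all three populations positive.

From dP/dt = 0: 0.0118H* = 0.24, so H* = 20.3.
From dN/dt = 0: 1.21(1 - N*/685) = 0.0368·20.3, giving N* = 685·(1 - 0.619) = 261.
From dH/dt = 0: 0.0163·261 - 0.496 = 0.0258P*, so P* = 3.76/0.0258 = 146.

N* ≈ 261, H* ≈ 20.3, P* ≈ 146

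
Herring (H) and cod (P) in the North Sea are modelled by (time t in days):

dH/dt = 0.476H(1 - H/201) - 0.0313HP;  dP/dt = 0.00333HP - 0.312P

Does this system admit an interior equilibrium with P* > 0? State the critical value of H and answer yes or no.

Threshold H = 93.7; K > 93.7, so yes, the predator persists.

The predator equation gives dP/dt > 0 only when H > 0.312/0.00333 = 93.7.
Without the predator, H → K = 201. Since 201 > 93.7, the predator can invade and persist.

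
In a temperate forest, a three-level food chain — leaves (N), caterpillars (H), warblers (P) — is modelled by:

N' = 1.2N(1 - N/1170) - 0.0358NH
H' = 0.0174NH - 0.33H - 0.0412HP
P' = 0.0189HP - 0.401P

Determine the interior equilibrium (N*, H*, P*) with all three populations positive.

From dP/dt = 0: 0.0189H* = 0.401, so H* = 21.2.
From dN/dt = 0: 1.2(1 - N*/1170) = 0.0358·21.2, giving N* = 1170·(1 - 0.633) = 429.
From dH/dt = 0: 0.0174·429 - 0.33 = 0.0412P*, so P* = 7.14/0.0412 = 173.

N* ≈ 429, H* ≈ 21.2, P* ≈ 173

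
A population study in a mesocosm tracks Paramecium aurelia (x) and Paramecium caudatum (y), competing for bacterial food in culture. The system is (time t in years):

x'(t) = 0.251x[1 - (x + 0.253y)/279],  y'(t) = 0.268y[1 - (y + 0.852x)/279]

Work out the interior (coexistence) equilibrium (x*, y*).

Setting both brackets to zero gives the nullclines x + 0.253y = 279 and 0.852x + y = 279.
Substituting y = 279 - 0.852x into the first: x(1 - 0.253·0.852) = 279 - 0.253·279.
So x* = 208/0.784 = 266, and then y* = 279 - 0.852·266 = 52.6.

x* ≈ 266, y* ≈ 52.6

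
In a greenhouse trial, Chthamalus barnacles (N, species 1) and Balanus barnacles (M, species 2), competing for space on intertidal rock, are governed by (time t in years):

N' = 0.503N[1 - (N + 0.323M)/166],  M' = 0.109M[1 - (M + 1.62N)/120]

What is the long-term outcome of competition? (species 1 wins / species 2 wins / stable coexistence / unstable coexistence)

species 1 excludes species 2

Compare the nullcline intercepts: K1/α12 = 166/0.323 = 514 > K2 = 120; K2/α21 = 120/1.62 = 74.1 < K1 = 166.
Since the inequalities point opposite ways, species 1 can invade but species 2 cannot.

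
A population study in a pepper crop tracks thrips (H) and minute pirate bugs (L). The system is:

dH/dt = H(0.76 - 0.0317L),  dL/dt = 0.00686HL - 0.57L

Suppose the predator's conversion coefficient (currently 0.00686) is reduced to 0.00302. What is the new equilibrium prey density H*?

H* ≈ 189

At the interior fixed point, setting dL/dt = 0 with L > 0 fixes H* = (predator death rate)/(HL coefficient) — independent of the other coefficients.
With the change, H* = 0.57/0.00302 = 189; it rises from 83.1.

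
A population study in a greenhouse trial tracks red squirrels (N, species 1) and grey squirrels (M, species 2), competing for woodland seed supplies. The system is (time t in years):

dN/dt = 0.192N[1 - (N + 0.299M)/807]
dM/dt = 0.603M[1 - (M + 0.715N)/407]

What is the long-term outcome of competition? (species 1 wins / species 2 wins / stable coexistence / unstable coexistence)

species 1 excludes species 2

Compare the nullcline intercepts: K1/α12 = 807/0.299 = 2700 > K2 = 407; K2/α21 = 407/0.715 = 569 < K1 = 807.
Since the inequalities point opposite ways, species 1 can invade but species 2 cannot.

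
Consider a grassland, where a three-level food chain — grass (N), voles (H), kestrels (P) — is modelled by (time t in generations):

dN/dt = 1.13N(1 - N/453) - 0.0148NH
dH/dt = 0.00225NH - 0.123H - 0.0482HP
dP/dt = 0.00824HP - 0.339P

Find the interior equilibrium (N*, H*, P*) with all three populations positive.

N* ≈ 209, H* ≈ 41.1, P* ≈ 7.2

From dP/dt = 0: 0.00824H* = 0.339, so H* = 41.1.
From dN/dt = 0: 1.13(1 - N*/453) = 0.0148·41.1, giving N* = 453·(1 - 0.539) = 209.
From dH/dt = 0: 0.00225·209 - 0.123 = 0.0482P*, so P* = 0.347/0.0482 = 7.2.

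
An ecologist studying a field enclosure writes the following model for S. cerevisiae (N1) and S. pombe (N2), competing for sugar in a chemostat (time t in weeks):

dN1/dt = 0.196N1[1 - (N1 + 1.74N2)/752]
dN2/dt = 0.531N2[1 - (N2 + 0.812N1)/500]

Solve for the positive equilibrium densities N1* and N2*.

N1* ≈ 286, N2* ≈ 268

Setting both brackets to zero gives the nullclines N1 + 1.74N2 = 752 and 0.812N1 + N2 = 500.
Substituting N2 = 500 - 0.812N1 into the first: N1(1 - 1.74·0.812) = 752 - 1.74·500.
So N1* = -118/-0.413 = 286, and then N2* = 500 - 0.812·286 = 268.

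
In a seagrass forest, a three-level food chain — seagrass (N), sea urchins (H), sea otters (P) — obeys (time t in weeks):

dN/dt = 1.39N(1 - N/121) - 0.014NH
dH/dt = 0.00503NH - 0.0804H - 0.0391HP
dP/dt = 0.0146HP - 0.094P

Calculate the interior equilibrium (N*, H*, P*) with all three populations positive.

N* ≈ 113, H* ≈ 6.44, P* ≈ 12.5

From dP/dt = 0: 0.0146H* = 0.094, so H* = 6.44.
From dN/dt = 0: 1.39(1 - N*/121) = 0.014·6.44, giving N* = 121·(1 - 0.0648) = 113.
From dH/dt = 0: 0.00503·113 - 0.0804 = 0.0391P*, so P* = 0.489/0.0391 = 12.5.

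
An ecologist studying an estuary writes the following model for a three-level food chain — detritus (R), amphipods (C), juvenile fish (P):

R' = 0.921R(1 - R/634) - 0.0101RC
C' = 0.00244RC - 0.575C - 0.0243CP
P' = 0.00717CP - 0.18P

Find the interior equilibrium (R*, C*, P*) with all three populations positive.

R* ≈ 459, C* ≈ 25.1, P* ≈ 22.5

From dP/dt = 0: 0.00717C* = 0.18, so C* = 25.1.
From dR/dt = 0: 0.921(1 - R*/634) = 0.0101·25.1, giving R* = 634·(1 - 0.275) = 459.
From dC/dt = 0: 0.00244·459 - 0.575 = 0.0243P*, so P* = 0.546/0.0243 = 22.5.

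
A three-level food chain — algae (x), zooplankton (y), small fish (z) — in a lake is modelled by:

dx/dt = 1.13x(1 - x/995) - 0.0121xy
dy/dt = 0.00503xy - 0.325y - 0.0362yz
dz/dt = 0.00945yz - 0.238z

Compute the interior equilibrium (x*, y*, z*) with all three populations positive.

x* ≈ 727, y* ≈ 25.2, z* ≈ 92

From dz/dt = 0: 0.00945y* = 0.238, so y* = 25.2.
From dx/dt = 0: 1.13(1 - x*/995) = 0.0121·25.2, giving x* = 995·(1 - 0.27) = 727.
From dy/dt = 0: 0.00503·727 - 0.325 = 0.0362z*, so z* = 3.33/0.0362 = 92.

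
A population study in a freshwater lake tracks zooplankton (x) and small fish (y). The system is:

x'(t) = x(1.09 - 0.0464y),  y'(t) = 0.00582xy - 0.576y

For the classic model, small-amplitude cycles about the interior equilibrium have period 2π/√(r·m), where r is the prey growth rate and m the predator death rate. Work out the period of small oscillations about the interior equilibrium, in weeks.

Here r = 1.09 and m = 0.576, so r·m = 0.628.
ω = √0.628 = 0.792 per week, hence T = 2π/ω ≈ 7.93 weeks.

T ≈ 7.93 weeks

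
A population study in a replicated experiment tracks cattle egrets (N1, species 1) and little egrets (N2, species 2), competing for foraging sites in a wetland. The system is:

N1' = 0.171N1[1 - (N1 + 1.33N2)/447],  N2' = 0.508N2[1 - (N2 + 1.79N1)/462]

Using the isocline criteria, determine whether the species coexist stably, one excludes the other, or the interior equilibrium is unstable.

unstable coexistence (outcome depends on initial conditions)

Compare the nullcline intercepts: K1/α12 = 447/1.33 = 336 < K2 = 462; K2/α21 = 462/1.79 = 258 < K1 = 447.
Since both are reversed, neither can invade when rare; the interior point is a saddle.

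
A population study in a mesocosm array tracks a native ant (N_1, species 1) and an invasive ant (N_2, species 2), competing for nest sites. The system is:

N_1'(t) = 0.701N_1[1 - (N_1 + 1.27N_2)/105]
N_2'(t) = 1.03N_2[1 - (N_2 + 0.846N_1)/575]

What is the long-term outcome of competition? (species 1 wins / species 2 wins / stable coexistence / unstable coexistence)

Compare the nullcline intercepts: K1/α12 = 105/1.27 = 82.7 < K2 = 575; K2/α21 = 575/0.846 = 680 > K1 = 105.
Since the inequalities point opposite ways, species 2 can invade but species 1 cannot.

species 2 excludes species 1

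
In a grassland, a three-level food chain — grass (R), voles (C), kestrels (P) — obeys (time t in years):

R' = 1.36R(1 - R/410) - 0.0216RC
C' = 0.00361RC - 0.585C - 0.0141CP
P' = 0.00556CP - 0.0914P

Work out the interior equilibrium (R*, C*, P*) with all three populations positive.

R* ≈ 303, C* ≈ 16.4, P* ≈ 36.1

From dP/dt = 0: 0.00556C* = 0.0914, so C* = 16.4.
From dR/dt = 0: 1.36(1 - R*/410) = 0.0216·16.4, giving R* = 410·(1 - 0.261) = 303.
From dC/dt = 0: 0.00361·303 - 0.585 = 0.0141P*, so P* = 0.509/0.0141 = 36.1.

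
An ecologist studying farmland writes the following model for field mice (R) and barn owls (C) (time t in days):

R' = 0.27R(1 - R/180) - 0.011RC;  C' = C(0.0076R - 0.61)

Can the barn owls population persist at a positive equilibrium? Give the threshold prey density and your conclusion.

Threshold R = 80.3; K > 80.3, so yes, the predator persists.

The predator equation gives dC/dt > 0 only when R > 0.61/0.0076 = 80.3.
Without the predator, R → K = 180. Since 180 > 80.3, the predator can invade and persist.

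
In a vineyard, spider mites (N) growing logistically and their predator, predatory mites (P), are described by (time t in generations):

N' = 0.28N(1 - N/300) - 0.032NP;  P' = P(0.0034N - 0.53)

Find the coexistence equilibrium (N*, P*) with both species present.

From dP/dt = 0 with P > 0: 0.0034N* = 0.53, so N* = 156.
Substitute into dN/dt = 0: 0.28(1 - 156/300) = 0.032P*.
The bracket is 0.48, giving P* = 0.135/0.032 = 4.2.

N* ≈ 156, P* ≈ 4.2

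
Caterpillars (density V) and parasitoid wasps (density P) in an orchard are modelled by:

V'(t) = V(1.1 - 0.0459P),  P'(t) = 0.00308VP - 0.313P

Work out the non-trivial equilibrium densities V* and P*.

V* ≈ 102, P* ≈ 24

Set dP/dt = 0 with P > 0: 0.00308V - 0.313 = 0, so V* = 0.313/0.00308 = 102.
Set dV/dt = 0 with V > 0: 1.1 - 0.0459P = 0, so P* = 1.1/0.0459 = 24.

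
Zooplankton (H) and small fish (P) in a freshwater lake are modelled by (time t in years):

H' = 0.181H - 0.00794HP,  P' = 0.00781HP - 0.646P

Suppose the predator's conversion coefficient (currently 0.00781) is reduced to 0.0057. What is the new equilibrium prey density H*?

H* ≈ 113

At the interior fixed point, setting dP/dt = 0 with P > 0 fixes H* = (predator death rate)/(HP coefficient) — independent of the other coefficients.
With the change, H* = 0.646/0.0057 = 113; it rises from 82.7.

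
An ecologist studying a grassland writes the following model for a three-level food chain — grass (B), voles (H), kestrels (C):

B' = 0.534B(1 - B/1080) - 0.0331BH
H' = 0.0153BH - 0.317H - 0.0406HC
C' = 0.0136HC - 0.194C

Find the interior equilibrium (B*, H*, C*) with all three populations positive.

From dC/dt = 0: 0.0136H* = 0.194, so H* = 14.3.
From dB/dt = 0: 0.534(1 - B*/1080) = 0.0331·14.3, giving B* = 1080·(1 - 0.884) = 125.
From dH/dt = 0: 0.0153·125 - 0.317 = 0.0406C*, so C* = 1.6/0.0406 = 39.3.

B* ≈ 125, H* ≈ 14.3, C* ≈ 39.3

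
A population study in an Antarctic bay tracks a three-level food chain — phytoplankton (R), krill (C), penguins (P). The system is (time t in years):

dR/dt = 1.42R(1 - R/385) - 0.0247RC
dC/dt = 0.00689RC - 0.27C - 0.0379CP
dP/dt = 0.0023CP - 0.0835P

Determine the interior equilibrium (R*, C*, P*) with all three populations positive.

From dP/dt = 0: 0.0023C* = 0.0835, so C* = 36.3.
From dR/dt = 0: 1.42(1 - R*/385) = 0.0247·36.3, giving R* = 385·(1 - 0.631) = 142.
From dC/dt = 0: 0.00689·142 - 0.27 = 0.0379P*, so P* = 0.708/0.0379 = 18.7.

R* ≈ 142, C* ≈ 36.3, P* ≈ 18.7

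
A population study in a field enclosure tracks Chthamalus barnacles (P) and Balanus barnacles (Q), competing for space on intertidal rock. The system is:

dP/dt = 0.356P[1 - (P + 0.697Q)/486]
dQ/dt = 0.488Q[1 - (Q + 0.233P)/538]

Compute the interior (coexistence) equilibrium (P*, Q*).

P* ≈ 133, Q* ≈ 507

Setting both brackets to zero gives the nullclines P + 0.697Q = 486 and 0.233P + Q = 538.
Substituting Q = 538 - 0.233P into the first: P(1 - 0.697·0.233) = 486 - 0.697·538.
So P* = 111/0.838 = 133, and then Q* = 538 - 0.233·133 = 507.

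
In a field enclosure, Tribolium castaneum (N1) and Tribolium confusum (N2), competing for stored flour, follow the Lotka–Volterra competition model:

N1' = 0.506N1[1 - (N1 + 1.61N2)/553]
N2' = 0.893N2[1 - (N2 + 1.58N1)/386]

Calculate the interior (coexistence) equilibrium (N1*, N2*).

Setting both brackets to zero gives the nullclines N1 + 1.61N2 = 553 and 1.58N1 + N2 = 386.
Substituting N2 = 386 - 1.58N1 into the first: N1(1 - 1.61·1.58) = 553 - 1.61·386.
So N1* = -68.5/-1.54 = 44.3, and then N2* = 386 - 1.58·44.3 = 316.

N1* ≈ 44.3, N2* ≈ 316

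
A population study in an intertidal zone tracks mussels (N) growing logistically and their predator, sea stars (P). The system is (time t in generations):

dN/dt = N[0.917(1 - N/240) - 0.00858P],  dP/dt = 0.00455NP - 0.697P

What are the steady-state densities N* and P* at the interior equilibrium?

From dP/dt = 0 with P > 0: 0.00455N* = 0.697, so N* = 153.
Substitute into dN/dt = 0: 0.917(1 - 153/240) = 0.00858P*.
The bracket is 0.362, giving P* = 0.332/0.00858 = 38.7.

N* ≈ 153, P* ≈ 38.7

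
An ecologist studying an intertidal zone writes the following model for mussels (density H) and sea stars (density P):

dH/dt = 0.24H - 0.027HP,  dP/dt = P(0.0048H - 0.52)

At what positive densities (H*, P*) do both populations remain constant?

H* ≈ 108, P* ≈ 8.89

Set dP/dt = 0 with P > 0: 0.0048H - 0.52 = 0, so H* = 0.52/0.0048 = 108.
Set dH/dt = 0 with H > 0: 0.24 - 0.027P = 0, so P* = 0.24/0.027 = 8.89.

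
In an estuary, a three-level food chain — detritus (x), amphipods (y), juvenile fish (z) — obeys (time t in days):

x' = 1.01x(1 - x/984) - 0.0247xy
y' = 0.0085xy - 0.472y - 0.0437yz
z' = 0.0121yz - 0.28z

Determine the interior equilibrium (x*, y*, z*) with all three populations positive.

x* ≈ 427, y* ≈ 23.1, z* ≈ 72.3

From dz/dt = 0: 0.0121y* = 0.28, so y* = 23.1.
From dx/dt = 0: 1.01(1 - x*/984) = 0.0247·23.1, giving x* = 984·(1 - 0.566) = 427.
From dy/dt = 0: 0.0085·427 - 0.472 = 0.0437z*, so z* = 3.16/0.0437 = 72.3.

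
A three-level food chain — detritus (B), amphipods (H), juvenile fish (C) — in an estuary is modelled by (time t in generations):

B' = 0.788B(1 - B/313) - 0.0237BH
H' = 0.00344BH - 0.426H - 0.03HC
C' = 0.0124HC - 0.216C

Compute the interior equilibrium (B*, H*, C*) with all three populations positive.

From dC/dt = 0: 0.0124H* = 0.216, so H* = 17.4.
From dB/dt = 0: 0.788(1 - B*/313) = 0.0237·17.4, giving B* = 313·(1 - 0.524) = 149.
From dH/dt = 0: 0.00344·149 - 0.426 = 0.03C*, so C* = 0.0866/0.03 = 2.89.

B* ≈ 149, H* ≈ 17.4, C* ≈ 2.89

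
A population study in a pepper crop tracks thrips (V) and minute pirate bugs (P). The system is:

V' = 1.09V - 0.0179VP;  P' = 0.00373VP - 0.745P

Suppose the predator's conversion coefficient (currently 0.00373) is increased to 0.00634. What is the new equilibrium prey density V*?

At the interior fixed point, setting dP/dt = 0 with P > 0 fixes V* = (predator death rate)/(VP coefficient) — independent of the other coefficients.
With the change, V* = 0.745/0.00634 = 118; it falls from 200.

V* ≈ 118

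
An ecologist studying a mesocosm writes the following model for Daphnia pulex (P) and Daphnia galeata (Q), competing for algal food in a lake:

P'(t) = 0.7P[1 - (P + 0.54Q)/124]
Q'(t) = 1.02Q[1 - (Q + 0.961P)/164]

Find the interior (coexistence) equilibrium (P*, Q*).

P* ≈ 73.7, Q* ≈ 93.2

Setting both brackets to zero gives the nullclines P + 0.54Q = 124 and 0.961P + Q = 164.
Substituting Q = 164 - 0.961P into the first: P(1 - 0.54·0.961) = 124 - 0.54·164.
So P* = 35.4/0.481 = 73.7, and then Q* = 164 - 0.961·73.7 = 93.2.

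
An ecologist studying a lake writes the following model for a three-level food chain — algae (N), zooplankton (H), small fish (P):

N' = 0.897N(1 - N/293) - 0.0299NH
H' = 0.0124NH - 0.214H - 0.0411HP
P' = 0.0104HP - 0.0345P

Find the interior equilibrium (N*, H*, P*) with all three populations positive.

N* ≈ 261, H* ≈ 3.32, P* ≈ 73.4

From dP/dt = 0: 0.0104H* = 0.0345, so H* = 3.32.
From dN/dt = 0: 0.897(1 - N*/293) = 0.0299·3.32, giving N* = 293·(1 - 0.111) = 261.
From dH/dt = 0: 0.0124·261 - 0.214 = 0.0411P*, so P* = 3.02/0.0411 = 73.4.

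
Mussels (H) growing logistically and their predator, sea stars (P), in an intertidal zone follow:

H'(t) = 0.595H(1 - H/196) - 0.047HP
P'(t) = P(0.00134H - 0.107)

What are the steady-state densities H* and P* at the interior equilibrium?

From dP/dt = 0 with P > 0: 0.00134H* = 0.107, so H* = 79.9.
Substitute into dH/dt = 0: 0.595(1 - 79.9/196) = 0.047P*.
The bracket is 0.593, giving P* = 0.353/0.047 = 7.5.

H* ≈ 79.9, P* ≈ 7.5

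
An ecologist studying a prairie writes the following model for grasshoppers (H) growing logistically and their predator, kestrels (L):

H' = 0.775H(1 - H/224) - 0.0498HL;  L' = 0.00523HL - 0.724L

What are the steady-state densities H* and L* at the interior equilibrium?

From dL/dt = 0 with L > 0: 0.00523H* = 0.724, so H* = 138.
Substitute into dH/dt = 0: 0.775(1 - 138/224) = 0.0498L*.
The bracket is 0.382, giving L* = 0.296/0.0498 = 5.94.

H* ≈ 138, L* ≈ 5.94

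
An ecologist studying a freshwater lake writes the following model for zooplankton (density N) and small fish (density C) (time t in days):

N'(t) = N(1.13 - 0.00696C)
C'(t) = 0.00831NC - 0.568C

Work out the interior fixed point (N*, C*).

Set dC/dt = 0 with C > 0: 0.00831N - 0.568 = 0, so N* = 0.568/0.00831 = 68.4.
Set dN/dt = 0 with N > 0: 1.13 - 0.00696C = 0, so C* = 1.13/0.00696 = 162.

N* ≈ 68.4, C* ≈ 162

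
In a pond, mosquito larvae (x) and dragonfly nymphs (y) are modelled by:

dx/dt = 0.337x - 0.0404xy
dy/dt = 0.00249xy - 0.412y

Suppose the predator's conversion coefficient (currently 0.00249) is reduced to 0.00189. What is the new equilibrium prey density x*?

x* ≈ 218

At the interior fixed point, setting dy/dt = 0 with y > 0 fixes x* = (predator death rate)/(xy coefficient) — independent of the other coefficients.
With the change, x* = 0.412/0.00189 = 218; it rises from 165.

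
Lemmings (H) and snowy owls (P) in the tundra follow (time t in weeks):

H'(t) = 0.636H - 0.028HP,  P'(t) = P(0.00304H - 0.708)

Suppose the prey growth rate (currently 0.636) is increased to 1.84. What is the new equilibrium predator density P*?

P* ≈ 65.7

At the interior fixed point, setting dH/dt = 0 with H > 0 fixes P* = (prey growth rate)/(HP coefficient) — independent of the other coefficients.
With the change, P* = 1.84/0.028 = 65.7; it rises from 22.7.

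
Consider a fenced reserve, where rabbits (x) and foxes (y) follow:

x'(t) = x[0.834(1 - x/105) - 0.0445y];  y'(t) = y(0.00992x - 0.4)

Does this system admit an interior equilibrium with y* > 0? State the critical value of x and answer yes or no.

Threshold x = 40.3; K > 40.3, so yes, the predator persists.

The predator equation gives dy/dt > 0 only when x > 0.4/0.00992 = 40.3.
Without the predator, x → K = 105. Since 105 > 40.3, the predator can invade and persist.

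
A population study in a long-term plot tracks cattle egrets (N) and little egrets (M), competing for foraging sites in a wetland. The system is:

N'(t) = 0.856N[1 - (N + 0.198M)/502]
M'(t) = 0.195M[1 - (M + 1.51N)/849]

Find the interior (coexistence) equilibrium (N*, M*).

Setting both brackets to zero gives the nullclines N + 0.198M = 502 and 1.51N + M = 849.
Substituting M = 849 - 1.51N into the first: N(1 - 0.198·1.51) = 502 - 0.198·849.
So N* = 334/0.701 = 476, and then M* = 849 - 1.51·476 = 130.

N* ≈ 476, M* ≈ 130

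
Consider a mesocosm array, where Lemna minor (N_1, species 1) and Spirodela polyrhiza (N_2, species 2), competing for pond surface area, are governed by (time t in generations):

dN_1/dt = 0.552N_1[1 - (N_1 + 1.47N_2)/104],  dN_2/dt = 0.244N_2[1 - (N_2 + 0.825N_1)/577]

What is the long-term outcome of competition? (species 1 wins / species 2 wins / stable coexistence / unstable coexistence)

species 2 excludes species 1

Compare the nullcline intercepts: K1/α12 = 104/1.47 = 70.7 < K2 = 577; K2/α21 = 577/0.825 = 699 > K1 = 104.
Since the inequalities point opposite ways, species 2 can invade but species 1 cannot.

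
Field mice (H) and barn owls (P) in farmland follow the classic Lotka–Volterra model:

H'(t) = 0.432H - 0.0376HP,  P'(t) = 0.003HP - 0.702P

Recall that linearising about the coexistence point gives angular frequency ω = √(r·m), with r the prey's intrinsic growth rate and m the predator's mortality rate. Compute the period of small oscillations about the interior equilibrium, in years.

T ≈ 11.4 years

Here r = 0.432 and m = 0.702, so r·m = 0.303.
ω = √0.303 = 0.551 per year, hence T = 2π/ω ≈ 11.4 years.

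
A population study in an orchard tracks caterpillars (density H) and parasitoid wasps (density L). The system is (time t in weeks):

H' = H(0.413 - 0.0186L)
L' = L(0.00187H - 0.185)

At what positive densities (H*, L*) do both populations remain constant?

H* ≈ 98.9, L* ≈ 22.2

Set dL/dt = 0 with L > 0: 0.00187H - 0.185 = 0, so H* = 0.185/0.00187 = 98.9.
Set dH/dt = 0 with H > 0: 0.413 - 0.0186L = 0, so L* = 0.413/0.0186 = 22.2.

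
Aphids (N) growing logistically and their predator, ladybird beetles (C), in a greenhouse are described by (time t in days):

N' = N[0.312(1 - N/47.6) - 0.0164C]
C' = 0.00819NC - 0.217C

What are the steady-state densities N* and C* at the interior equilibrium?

N* ≈ 26.5, C* ≈ 8.43

From dC/dt = 0 with C > 0: 0.00819N* = 0.217, so N* = 26.5.
Substitute into dN/dt = 0: 0.312(1 - 26.5/47.6) = 0.0164C*.
The bracket is 0.443, giving C* = 0.138/0.0164 = 8.43.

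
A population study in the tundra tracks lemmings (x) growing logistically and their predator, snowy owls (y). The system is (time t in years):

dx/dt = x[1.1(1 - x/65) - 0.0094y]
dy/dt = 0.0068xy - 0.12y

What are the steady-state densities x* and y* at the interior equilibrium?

From dy/dt = 0 with y > 0: 0.0068x* = 0.12, so x* = 17.6.
Substitute into dx/dt = 0: 1.1(1 - 17.6/65) = 0.0094y*.
The bracket is 0.729, giving y* = 0.801/0.0094 = 85.3.

x* ≈ 17.6, y* ≈ 85.3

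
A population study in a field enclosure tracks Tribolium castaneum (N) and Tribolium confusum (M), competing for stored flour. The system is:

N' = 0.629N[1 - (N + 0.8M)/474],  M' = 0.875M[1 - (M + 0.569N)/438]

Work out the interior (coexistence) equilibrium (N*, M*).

N* ≈ 227, M* ≈ 309

Setting both brackets to zero gives the nullclines N + 0.8M = 474 and 0.569N + M = 438.
Substituting M = 438 - 0.569N into the first: N(1 - 0.8·0.569) = 474 - 0.8·438.
So N* = 124/0.545 = 227, and then M* = 438 - 0.569·227 = 309.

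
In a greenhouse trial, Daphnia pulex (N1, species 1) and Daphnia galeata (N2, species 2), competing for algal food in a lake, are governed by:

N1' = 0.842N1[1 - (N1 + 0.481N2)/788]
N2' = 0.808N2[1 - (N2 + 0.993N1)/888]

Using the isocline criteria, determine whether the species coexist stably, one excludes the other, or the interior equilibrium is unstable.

Compare the nullcline intercepts: K1/α12 = 788/0.481 = 1640 > K2 = 888; K2/α21 = 888/0.993 = 894 > K1 = 788.
Since both inequalities hold, each species can invade when rare, so the interior equilibrium is stable.

stable coexistence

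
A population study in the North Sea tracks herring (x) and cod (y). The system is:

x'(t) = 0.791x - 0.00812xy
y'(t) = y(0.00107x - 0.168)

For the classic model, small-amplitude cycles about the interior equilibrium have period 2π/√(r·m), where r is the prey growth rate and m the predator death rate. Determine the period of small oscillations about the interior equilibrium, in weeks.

Here r = 0.791 and m = 0.168, so r·m = 0.133.
ω = √0.133 = 0.365 per week, hence T = 2π/ω ≈ 17.2 weeks.

T ≈ 17.2 weeks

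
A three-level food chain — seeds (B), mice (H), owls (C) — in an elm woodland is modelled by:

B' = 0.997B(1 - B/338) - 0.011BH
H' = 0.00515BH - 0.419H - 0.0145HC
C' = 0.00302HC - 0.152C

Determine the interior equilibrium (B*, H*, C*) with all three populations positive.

B* ≈ 150, H* ≈ 50.3, C* ≈ 24.5

From dC/dt = 0: 0.00302H* = 0.152, so H* = 50.3.
From dB/dt = 0: 0.997(1 - B*/338) = 0.011·50.3, giving B* = 338·(1 - 0.555) = 150.
From dH/dt = 0: 0.00515·150 - 0.419 = 0.0145C*, so C* = 0.355/0.0145 = 24.5.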